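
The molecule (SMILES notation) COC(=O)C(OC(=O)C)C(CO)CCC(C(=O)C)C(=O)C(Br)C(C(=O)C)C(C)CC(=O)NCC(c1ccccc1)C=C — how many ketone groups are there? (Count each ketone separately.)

CH3O–C(=O)–: carbonyl C bonded to C and to –OCH3 → ester (not ketone + ether).
pendant –OC(=O)CH3: an acyloxy group → ester.
pendant –CH2OH on an sp³ backbone C → alcohol.
pendant –COCH3: carbonyl C bonded to two carbons → ketone.
–C(=O)– with carbon on both sides → ketone.
halogen on an sp³ carbon → alkyl halide.
pendant –COCH3: carbonyl C bonded to two carbons → ketone.
–C(=O)–N– linkage → amide (the N is not an amine).
pendant –C6H5: benzene ring → arene.
C=C double bond → alkene.
Ketone appears at: CH(COCH3), CO, CH(COCH3) → 3.

3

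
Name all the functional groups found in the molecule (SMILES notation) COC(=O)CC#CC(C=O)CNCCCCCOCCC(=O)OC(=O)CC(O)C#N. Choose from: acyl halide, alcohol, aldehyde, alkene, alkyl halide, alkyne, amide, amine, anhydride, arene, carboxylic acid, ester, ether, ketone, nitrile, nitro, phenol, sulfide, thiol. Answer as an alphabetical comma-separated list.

Working along the chain:
  CH3OOC: CH3O–C(=O)–: carbonyl C bonded to C and to –OCH3 → ester (not ketone + ether).
  C≡C: C≡C triple bond → alkyne.
  CH(CHO): pendant –CHO: carbonyl C bonded to C and H → aldehyde.
  CH2NHCH2: C–N–C with sp³ carbons and no adjacent C=O → amine (secondary).
  CH2OCH2: C–O–C with sp³ carbons on both sides and no adjacent C=O → ether.
  CH2CO-O-COCH2: two acyl groups sharing one oxygen, –C(=O)–O–C(=O)– → anhydride.
  CH(OH): –OH on an sp³ carbon → alcohol (secondary).
  CN: –C≡N: carbon triple-bonded to nitrogen → nitrile.

alcohol, aldehyde, alkyne, amine, anhydride, ester, ether, nitrile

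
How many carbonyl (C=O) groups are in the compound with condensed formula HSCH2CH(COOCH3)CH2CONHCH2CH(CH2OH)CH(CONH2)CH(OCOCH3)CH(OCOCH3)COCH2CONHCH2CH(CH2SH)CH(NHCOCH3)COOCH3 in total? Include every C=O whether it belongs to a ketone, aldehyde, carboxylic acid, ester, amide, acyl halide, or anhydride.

9

CH(COOCH3): ester, 1 C=O (running total 1).
CH2CONHCH2: amide, 1 C=O (running total 2).
CH(CONH2): amide, 1 C=O (running total 3).
CH(OCOCH3): ester, 1 C=O (running total 4).
CH(OCOCH3): ester, 1 C=O (running total 5).
CO: ketone, 1 C=O (running total 6).
CH2CONHCH2: amide, 1 C=O (running total 7).
CH(NHCOCH3): amide, 1 C=O (running total 8).
COOCH3: ester, 1 C=O (running total 9).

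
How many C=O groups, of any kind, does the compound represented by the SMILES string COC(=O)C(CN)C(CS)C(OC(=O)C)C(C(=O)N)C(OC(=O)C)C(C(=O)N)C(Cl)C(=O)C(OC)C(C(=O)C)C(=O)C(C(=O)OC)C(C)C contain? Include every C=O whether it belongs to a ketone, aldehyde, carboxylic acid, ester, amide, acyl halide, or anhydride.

CH3OOC: ester, 1 C=O (running total 1).
CH(OCOCH3): ester, 1 C=O (running total 2).
CH(CONH2): amide, 1 C=O (running total 3).
CH(OCOCH3): ester, 1 C=O (running total 4).
CH(CONH2): amide, 1 C=O (running total 5).
CO: ketone, 1 C=O (running total 6).
CH(COCH3): ketone, 1 C=O (running total 7).
CO: ketone, 1 C=O (running total 8).
CH(COOCH3): ester, 1 C=O (running total 9).

9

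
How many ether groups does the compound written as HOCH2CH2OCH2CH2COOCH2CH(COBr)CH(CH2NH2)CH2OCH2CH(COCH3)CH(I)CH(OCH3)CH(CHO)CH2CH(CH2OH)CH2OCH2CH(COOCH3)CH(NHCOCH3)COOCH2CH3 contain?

4

Taking each segment in turn:
  HOCH2: HO– on an sp³ carbon → alcohol.
  CH2OCH2: C–O–C with sp³ carbons on both sides and no adjacent C=O → ether.
  CH2COOCH2: –C(=O)–O–C with C on the carbonyl side → ester.
  CH(COBr): pendant –C(=O)X: carbonyl C bonded to C and halogen → acyl halide.
  CH(CH2NH2): pendant –CH2NH2: N on sp³ C, no adjacent C=O → amine.
  CH2OCH2: C–O–C with sp³ carbons on both sides and no adjacent C=O → ether.
  CH(COCH3): pendant –COCH3: carbonyl C bonded to two carbons → ketone.
  CH(I): halogen on an sp³ carbon → alkyl halide.
  CH(OCH3): pendant –OCH3: C–O–C with sp³ C, no adjacent C=O → ether.
  CH(CHO): pendant –CHO: carbonyl C bonded to C and H → aldehyde.
  CH(CH2OH): pendant –CH2OH on an sp³ backbone C → alcohol.
  CH2OCH2: C–O–C with sp³ carbons on both sides and no adjacent C=O → ether.
  CH(COOCH3): pendant –COOCH3: carbonyl C bonded to C and –OCH3 → ester.
  CH(NHCOCH3): pendant –NHC(=O)CH3: N bonded to a carbonyl → amide (not amine).
  COOCH2CH3: –C(=O)OCH2CH3: carbonyl C bonded to C and to –OEt → ester.
Ether appears at: CH2OCH2, CH2OCH2, CH(OCH3), CH2OCH2 → 4.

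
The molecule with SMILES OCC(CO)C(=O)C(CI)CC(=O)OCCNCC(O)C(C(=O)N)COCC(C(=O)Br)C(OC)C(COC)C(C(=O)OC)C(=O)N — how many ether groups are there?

HO– on an sp³ carbon → alcohol.
pendant –CH2OH on an sp³ backbone C → alcohol.
–C(=O)– with carbon on both sides → ketone.
pendant –CH2X: halogen on sp³ carbon → alkyl halide.
–C(=O)–O–C with C on the carbonyl side → ester.
C–N–C with sp³ carbons and no adjacent C=O → amine (secondary).
–OH on an sp³ carbon → alcohol (secondary).
pendant –CONH2: carbonyl C bonded to C and N → amide.
C–O–C with sp³ carbons on both sides and no adjacent C=O → ether.
pendant –C(=O)X: carbonyl C bonded to C and halogen → acyl halide.
pendant –OCH3: C–O–C with sp³ C, no adjacent C=O → ether.
pendant –CH2OCH3: C–O–C linkage → ether.
pendant –COOCH3: carbonyl C bonded to C and –OCH3 → ester.
–C(=O)NH2: carbonyl C bonded to C and to N → amide (the N is not a separate amine).
Ether appears at: CH2OCH2, CH(OCH3), CH(CH2OCH3) → 3.

3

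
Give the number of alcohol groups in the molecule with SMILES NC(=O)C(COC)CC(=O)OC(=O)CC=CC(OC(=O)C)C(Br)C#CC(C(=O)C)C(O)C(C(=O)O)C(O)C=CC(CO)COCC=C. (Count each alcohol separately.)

Working along the chain:
  H2NCO: –C(=O)NH2: carbonyl C bonded to C and to N → amide (the N is not a separate amine).
  CH(CH2OCH3): pendant –CH2OCH3: C–O–C linkage → ether.
  CH2CO-O-COCH2: two acyl groups sharing one oxygen, –C(=O)–O–C(=O)– → anhydride.
  CH=CH: C=C double bond → alkene.
  CH(OCOCH3): pendant –OC(=O)CH3: an acyloxy group → ester.
  CH(Br): halogen on an sp³ carbon → alkyl halide.
  C≡C: C≡C triple bond → alkyne.
  CH(COCH3): pendant –COCH3: carbonyl C bonded to two carbons → ketone.
  CH(OH): –OH on an sp³ carbon → alcohol (secondary).
  CH(COOH): pendant –COOH: carbonyl C bonded to C and –OH → carboxylic acid.
  CH(OH): –OH on an sp³ carbon → alcohol (secondary).
  CH=CH: C=C double bond → alkene.
  CH(CH2OH): pendant –CH2OH on an sp³ backbone C → alcohol.
  CH2OCH2: C–O–C with sp³ carbons on both sides and no adjacent C=O → ether.
  CH=CH2: C=C double bond → alkene.
Alcohol appears at: CH(OH), CH(OH), CH(CH2OH) → 3.

3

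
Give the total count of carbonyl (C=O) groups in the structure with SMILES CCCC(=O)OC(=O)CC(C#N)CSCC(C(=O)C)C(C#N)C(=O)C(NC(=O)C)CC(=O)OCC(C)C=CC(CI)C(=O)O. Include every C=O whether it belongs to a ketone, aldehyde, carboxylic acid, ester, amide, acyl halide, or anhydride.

7

CH2CO-O-COCH2: anhydride, 2 C=O (running total 2).
CH(COCH3): ketone, 1 C=O (running total 3).
CO: ketone, 1 C=O (running total 4).
CH(NHCOCH3): amide, 1 C=O (running total 5).
CH2COOCH2: ester, 1 C=O (running total 6).
COOH: carboxylic acid, 1 C=O (running total 7).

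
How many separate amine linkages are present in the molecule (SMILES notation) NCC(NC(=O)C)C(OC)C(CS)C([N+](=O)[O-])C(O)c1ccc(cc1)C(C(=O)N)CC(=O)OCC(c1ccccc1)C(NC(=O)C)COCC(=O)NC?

1

Working along the chain:
  H2NCH2: –NH2 on an sp³ carbon with no adjacent C=O → amine.
  CH(NHCOCH3): pendant –NHC(=O)CH3: N bonded to a carbonyl → amide (not amine).
  CH(OCH3): pendant –OCH3: C–O–C with sp³ C, no adjacent C=O → ether.
  CH(CH2SH): pendant –CH2SH → thiol.
  CH(NO2): –NO2 on an sp³ carbon → nitro (the N=O is not a carbonyl).
  CH(OH): –OH on an sp³ carbon → alcohol (secondary).
  C6H4: para-disubstituted benzene ring → arene.
  CH(CONH2): pendant –CONH2: carbonyl C bonded to C and N → amide.
  CH2COOCH2: –C(=O)–O–C with C on the carbonyl side → ester.
  CH(C6H5): pendant –C6H5: benzene ring → arene.
  CH(NHCOCH3): pendant –NHC(=O)CH3: N bonded to a carbonyl → amide (not amine).
  CH2OCH2: C–O–C with sp³ carbons on both sides and no adjacent C=O → ether.
  CONHCH3: –C(=O)NHCH3: carbonyl C bonded to C and to N → amide (the N is not an amine).
Amine appears at: H2NCH2 → 1.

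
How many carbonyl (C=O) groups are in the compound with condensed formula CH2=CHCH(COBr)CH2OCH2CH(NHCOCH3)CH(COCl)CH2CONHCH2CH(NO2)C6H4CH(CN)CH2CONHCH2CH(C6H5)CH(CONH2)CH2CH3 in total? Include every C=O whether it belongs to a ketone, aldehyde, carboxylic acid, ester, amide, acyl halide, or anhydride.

CH(COBr): acyl halide, 1 C=O (running total 1).
CH(NHCOCH3): amide, 1 C=O (running total 2).
CH(COCl): acyl halide, 1 C=O (running total 3).
CH2CONHCH2: amide, 1 C=O (running total 4).
CH2CONHCH2: amide, 1 C=O (running total 5).
CH(CONH2): amide, 1 C=O (running total 6).

6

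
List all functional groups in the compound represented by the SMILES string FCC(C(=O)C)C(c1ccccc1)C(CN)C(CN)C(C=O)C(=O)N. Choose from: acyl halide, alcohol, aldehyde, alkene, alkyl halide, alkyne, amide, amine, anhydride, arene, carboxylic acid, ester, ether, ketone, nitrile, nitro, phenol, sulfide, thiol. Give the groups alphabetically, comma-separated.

halogen on an sp³ carbon → alkyl halide.
pendant –COCH3: carbonyl C bonded to two carbons → ketone.
pendant –C6H5: benzene ring → arene.
pendant –CH2NH2: N on sp³ C, no adjacent C=O → amine.
pendant –CH2NH2: N on sp³ C, no adjacent C=O → amine.
pendant –CHO: carbonyl C bonded to C and H → aldehyde.
–C(=O)NH2: carbonyl C bonded to C and to N → amide (the N is not a separate amine).

aldehyde, alkyl halide, amide, amine, arene, ketone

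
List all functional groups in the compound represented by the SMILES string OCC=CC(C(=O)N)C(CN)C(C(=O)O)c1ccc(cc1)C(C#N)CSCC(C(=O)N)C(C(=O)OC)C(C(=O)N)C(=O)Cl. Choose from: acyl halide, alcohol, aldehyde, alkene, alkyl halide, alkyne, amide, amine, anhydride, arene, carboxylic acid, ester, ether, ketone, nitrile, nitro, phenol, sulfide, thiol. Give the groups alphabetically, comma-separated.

acyl halide, alcohol, alkene, amide, amine, arene, carboxylic acid, ester, nitrile, sulfide

Working along the chain:
  HOCH2: HO– on an sp³ carbon → alcohol.
  CH=CH: C=C double bond → alkene.
  CH(CONH2): pendant –CONH2: carbonyl C bonded to C and N → amide.
  CH(CH2NH2): pendant –CH2NH2: N on sp³ C, no adjacent C=O → amine.
  CH(COOH): pendant –COOH: carbonyl C bonded to C and –OH → carboxylic acid.
  C6H4: para-disubstituted benzene ring → arene.
  CH(CN): pendant –C≡N: nitrile.
  CH2SCH2: C–S–C linkage → sulfide (thioether).
  CH(CONH2): pendant –CONH2: carbonyl C bonded to C and N → amide.
  CH(COOCH3): pendant –COOCH3: carbonyl C bonded to C and –OCH3 → ester.
  CH(CONH2): pendant –CONH2: carbonyl C bonded to C and N → amide.
  COCl: –C(=O)Cl: carbonyl C bonded to C and to a halogen → acyl halide (not alkyl halide).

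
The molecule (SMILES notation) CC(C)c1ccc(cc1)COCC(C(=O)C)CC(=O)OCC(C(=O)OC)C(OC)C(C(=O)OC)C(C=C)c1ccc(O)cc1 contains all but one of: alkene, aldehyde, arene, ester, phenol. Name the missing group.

ester: present (CH2COOCH2 — –C(=O)–O–C with C on the carbonyl side → ester).
phenol: present (C6H4OH — –OH attached directly to an aromatic ring → phenol (not alcohol); the ring itself is an arene).
arene: present (C6H4 — para-disubstituted benzene ring → arene).
alkene: present (CH(CH=CH2) — pendant –CH=CH2: C=C double bond → alkene).
aldehyde: absent. In CH(COCH3), the carbonyl carbon is bonded to two carbons, so it is a ketone, not an aldehyde.

aldehyde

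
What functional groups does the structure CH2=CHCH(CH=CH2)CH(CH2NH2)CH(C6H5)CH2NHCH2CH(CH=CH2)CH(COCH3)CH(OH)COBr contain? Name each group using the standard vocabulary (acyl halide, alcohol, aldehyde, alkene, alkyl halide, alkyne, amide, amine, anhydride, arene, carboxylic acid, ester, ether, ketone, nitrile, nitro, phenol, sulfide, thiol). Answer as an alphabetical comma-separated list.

C=C double bond → alkene.
pendant –CH=CH2: C=C double bond → alkene.
pendant –CH2NH2: N on sp³ C, no adjacent C=O → amine.
pendant –C6H5: benzene ring → arene.
C–N–C with sp³ carbons and no adjacent C=O → amine (secondary).
pendant –CH=CH2: C=C double bond → alkene.
pendant –COCH3: carbonyl C bonded to two carbons → ketone.
–OH on an sp³ carbon → alcohol (secondary).
–C(=O)Br: carbonyl C bonded to C and to a halogen → acyl halide (not alkyl halide).

acyl halide, alcohol, alkene, amine, arene, ketone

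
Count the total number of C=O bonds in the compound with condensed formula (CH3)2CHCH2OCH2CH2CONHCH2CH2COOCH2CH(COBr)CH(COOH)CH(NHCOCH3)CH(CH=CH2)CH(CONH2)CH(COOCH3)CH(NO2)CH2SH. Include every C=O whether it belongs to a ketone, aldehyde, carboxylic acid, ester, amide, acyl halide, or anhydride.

7

CH2CONHCH2: amide, 1 C=O (running total 1).
CH2COOCH2: ester, 1 C=O (running total 2).
CH(COBr): acyl halide, 1 C=O (running total 3).
CH(COOH): carboxylic acid, 1 C=O (running total 4).
CH(NHCOCH3): amide, 1 C=O (running total 5).
CH(CONH2): amide, 1 C=O (running total 6).
CH(COOCH3): ester, 1 C=O (running total 7).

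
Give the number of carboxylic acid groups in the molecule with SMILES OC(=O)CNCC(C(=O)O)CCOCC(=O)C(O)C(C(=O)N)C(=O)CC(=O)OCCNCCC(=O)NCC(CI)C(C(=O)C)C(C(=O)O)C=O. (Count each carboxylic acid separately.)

3

Taking each segment in turn:
  HOOC: –COOH: carbonyl C bonded to –OH and C → carboxylic acid (the –OH is not a separate alcohol).
  CH2NHCH2: C–N–C with sp³ carbons and no adjacent C=O → amine (secondary).
  CH(COOH): pendant –COOH: carbonyl C bonded to C and –OH → carboxylic acid.
  CH2OCH2: C–O–C with sp³ carbons on both sides and no adjacent C=O → ether.
  CO: –C(=O)– with carbon on both sides → ketone.
  CH(OH): –OH on an sp³ carbon → alcohol (secondary).
  CH(CONH2): pendant –CONH2: carbonyl C bonded to C and N → amide.
  CO: –C(=O)– with carbon on both sides → ketone.
  CH2COOCH2: –C(=O)–O–C with C on the carbonyl side → ester.
  CH2NHCH2: C–N–C with sp³ carbons and no adjacent C=O → amine (secondary).
  CH2CONHCH2: –C(=O)–N– linkage → amide (the N is not an amine).
  CH(CH2I): pendant –CH2X: halogen on sp³ carbon → alkyl halide.
  CH(COCH3): pendant –COCH3: carbonyl C bonded to two carbons → ketone.
  CH(COOH): pendant –COOH: carbonyl C bonded to C and –OH → carboxylic acid.
  CHO: terminal –CHO: carbonyl C bonded to H and C → aldehyde.
Carboxylic acid appears at: HOOC, CH(COOH), CH(COOH) → 3.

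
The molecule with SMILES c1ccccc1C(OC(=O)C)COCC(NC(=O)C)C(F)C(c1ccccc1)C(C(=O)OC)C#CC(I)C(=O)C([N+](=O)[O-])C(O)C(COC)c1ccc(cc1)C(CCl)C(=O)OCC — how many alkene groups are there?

Reading the structure from left to right:
  C6H5: C6H5– phenyl ring → arene.
  CH(OCOCH3): pendant –OC(=O)CH3: an acyloxy group → ester.
  CH2OCH2: C–O–C with sp³ carbons on both sides and no adjacent C=O → ether.
  CH(NHCOCH3): pendant –NHC(=O)CH3: N bonded to a carbonyl → amide (not amine).
  CH(F): halogen on an sp³ carbon → alkyl halide.
  CH(C6H5): pendant –C6H5: benzene ring → arene.
  CH(COOCH3): pendant –COOCH3: carbonyl C bonded to C and –OCH3 → ester.
  C≡C: C≡C triple bond → alkyne.
  CH(I): halogen on an sp³ carbon → alkyl halide.
  CO: –C(=O)– with carbon on both sides → ketone.
  CH(NO2): –NO2 on an sp³ carbon → nitro (the N=O is not a carbonyl).
  CH(OH): –OH on an sp³ carbon → alcohol (secondary).
  CH(CH2OCH3): pendant –CH2OCH3: C–O–C linkage → ether.
  C6H4: para-disubstituted benzene ring → arene.
  CH(CH2Cl): pendant –CH2X: halogen on sp³ carbon → alkyl halide.
  COOCH2CH3: –C(=O)OCH2CH3: carbonyl C bonded to C and to –OEt → ester.
No segment is a alkene: C6H5 is arene, not alkene; CH(C6H5) is arene, not alkene; C≡C is alkyne, not alkene. → 0.

0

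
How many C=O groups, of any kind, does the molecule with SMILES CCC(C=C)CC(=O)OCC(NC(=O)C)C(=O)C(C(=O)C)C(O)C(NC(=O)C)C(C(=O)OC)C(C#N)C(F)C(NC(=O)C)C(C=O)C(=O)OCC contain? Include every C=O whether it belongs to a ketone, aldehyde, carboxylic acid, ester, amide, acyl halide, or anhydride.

CH2COOCH2: ester, 1 C=O (running total 1).
CH(NHCOCH3): amide, 1 C=O (running total 2).
CO: ketone, 1 C=O (running total 3).
CH(COCH3): ketone, 1 C=O (running total 4).
CH(NHCOCH3): amide, 1 C=O (running total 5).
CH(COOCH3): ester, 1 C=O (running total 6).
CH(NHCOCH3): amide, 1 C=O (running total 7).
CH(CHO): aldehyde, 1 C=O (running total 8).
COOCH2CH3: ester, 1 C=O (running total 9).

9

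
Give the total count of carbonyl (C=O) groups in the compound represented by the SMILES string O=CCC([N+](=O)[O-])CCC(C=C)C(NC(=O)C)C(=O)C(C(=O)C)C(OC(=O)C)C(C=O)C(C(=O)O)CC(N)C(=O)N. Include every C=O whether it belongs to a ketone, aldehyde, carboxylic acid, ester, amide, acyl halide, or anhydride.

8

OHC: aldehyde, 1 C=O (running total 1).
CH(NHCOCH3): amide, 1 C=O (running total 2).
CO: ketone, 1 C=O (running total 3).
CH(COCH3): ketone, 1 C=O (running total 4).
CH(OCOCH3): ester, 1 C=O (running total 5).
CH(CHO): aldehyde, 1 C=O (running total 6).
CH(COOH): carboxylic acid, 1 C=O (running total 7).
CONH2: amide, 1 C=O (running total 8).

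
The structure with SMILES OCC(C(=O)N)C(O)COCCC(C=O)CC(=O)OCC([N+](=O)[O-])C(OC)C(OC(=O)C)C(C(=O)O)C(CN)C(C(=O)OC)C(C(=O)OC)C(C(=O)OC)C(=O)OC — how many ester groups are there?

HO– on an sp³ carbon → alcohol.
pendant –CONH2: carbonyl C bonded to C and N → amide.
–OH on an sp³ carbon → alcohol (secondary).
C–O–C with sp³ carbons on both sides and no adjacent C=O → ether.
pendant –CHO: carbonyl C bonded to C and H → aldehyde.
–C(=O)–O–C with C on the carbonyl side → ester.
–NO2 on an sp³ carbon → nitro (the N=O is not a carbonyl).
pendant –OCH3: C–O–C with sp³ C, no adjacent C=O → ether.
pendant –OC(=O)CH3: an acyloxy group → ester.
pendant –COOH: carbonyl C bonded to C and –OH → carboxylic acid.
pendant –CH2NH2: N on sp³ C, no adjacent C=O → amine.
pendant –COOCH3: carbonyl C bonded to C and –OCH3 → ester.
pendant –COOCH3: carbonyl C bonded to C and –OCH3 → ester.
pendant –COOCH3: carbonyl C bonded to C and –OCH3 → ester.
–C(=O)OCH3: carbonyl C bonded to C and to –OCH3 → ester (not ketone + ether).
Ester appears at: CH2COOCH2, CH(OCOCH3), CH(COOCH3), CH(COOCH3), CH(COOCH3), COOCH3 → 6.

6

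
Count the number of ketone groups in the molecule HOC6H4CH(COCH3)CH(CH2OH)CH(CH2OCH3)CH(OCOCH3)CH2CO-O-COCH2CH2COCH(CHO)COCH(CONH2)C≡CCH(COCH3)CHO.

–OH attached directly to an aromatic ring → phenol (not alcohol); the ring itself is an arene.
pendant –COCH3: carbonyl C bonded to two carbons → ketone.
pendant –CH2OH on an sp³ backbone C → alcohol.
pendant –CH2OCH3: C–O–C linkage → ether.
pendant –OC(=O)CH3: an acyloxy group → ester.
two acyl groups sharing one oxygen, –C(=O)–O–C(=O)– → anhydride.
–C(=O)– with carbon on both sides → ketone.
pendant –CHO: carbonyl C bonded to C and H → aldehyde.
–C(=O)– with carbon on both sides → ketone.
pendant –CONH2: carbonyl C bonded to C and N → amide.
C≡C triple bond → alkyne.
pendant –COCH3: carbonyl C bonded to two carbons → ketone.
terminal –CHO: carbonyl C bonded to H and C → aldehyde.
Ketone appears at: CH(COCH3), CO, CO, CH(COCH3) → 4.

4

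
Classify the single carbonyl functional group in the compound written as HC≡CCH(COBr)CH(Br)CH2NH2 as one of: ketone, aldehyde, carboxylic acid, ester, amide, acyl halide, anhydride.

The carbonyl is in the CH(COBr) segment: pendant –C(=O)X: carbonyl C bonded to C and halogen → acyl halide.

acyl halide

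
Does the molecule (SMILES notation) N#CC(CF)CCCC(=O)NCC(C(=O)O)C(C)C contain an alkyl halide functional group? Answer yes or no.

yes

Taking each segment in turn:
  N≡C: N≡C–: carbon triple-bonded to nitrogen → nitrile.
  CH(CH2F): pendant –CH2X: halogen on sp³ carbon → alkyl halide.
  CH2CONHCH2: –C(=O)–N– linkage → amide (the N is not an amine).
  CH(COOH): pendant –COOH: carbonyl C bonded to C and –OH → carboxylic acid.
The CH(CH2F) segment supplies the alkyl halide: pendant –CH2X: halogen on sp³ carbon → alkyl halide.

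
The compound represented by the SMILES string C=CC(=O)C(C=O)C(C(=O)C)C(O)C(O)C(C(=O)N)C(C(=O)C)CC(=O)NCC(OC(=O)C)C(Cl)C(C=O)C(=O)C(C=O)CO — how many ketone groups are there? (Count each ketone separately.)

C=C double bond → alkene.
–C(=O)– with carbon on both sides → ketone.
pendant –CHO: carbonyl C bonded to C and H → aldehyde.
pendant –COCH3: carbonyl C bonded to two carbons → ketone.
–OH on an sp³ carbon → alcohol (secondary).
–OH on an sp³ carbon → alcohol (secondary).
pendant –CONH2: carbonyl C bonded to C and N → amide.
pendant –COCH3: carbonyl C bonded to two carbons → ketone.
–C(=O)–N– linkage → amide (the N is not an amine).
pendant –OC(=O)CH3: an acyloxy group → ester.
halogen on an sp³ carbon → alkyl halide.
pendant –CHO: carbonyl C bonded to C and H → aldehyde.
–C(=O)– with carbon on both sides → ketone.
pendant –CHO: carbonyl C bonded to C and H → aldehyde.
–OH on an sp³ carbon → alcohol.
Ketone appears at: CO, CH(COCH3), CH(COCH3), CO → 4.

4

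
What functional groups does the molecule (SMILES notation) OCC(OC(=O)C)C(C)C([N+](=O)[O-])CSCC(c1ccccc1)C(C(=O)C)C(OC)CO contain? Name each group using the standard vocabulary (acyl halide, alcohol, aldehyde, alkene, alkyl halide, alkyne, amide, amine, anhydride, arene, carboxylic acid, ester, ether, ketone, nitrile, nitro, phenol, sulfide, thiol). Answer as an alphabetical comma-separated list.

alcohol, arene, ester, ether, ketone, nitro, sulfide

Reading the structure from left to right:
  HOCH2: HO– on an sp³ carbon → alcohol.
  CH(OCOCH3): pendant –OC(=O)CH3: an acyloxy group → ester.
  CH(NO2): –NO2 on an sp³ carbon → nitro (the N=O is not a carbonyl).
  CH2SCH2: C–S–C linkage → sulfide (thioether).
  CH(C6H5): pendant –C6H5: benzene ring → arene.
  CH(COCH3): pendant –COCH3: carbonyl C bonded to two carbons → ketone.
  CH(OCH3): pendant –OCH3: C–O–C with sp³ C, no adjacent C=O → ether.
  CH2OH: –OH on an sp³ carbon → alcohol.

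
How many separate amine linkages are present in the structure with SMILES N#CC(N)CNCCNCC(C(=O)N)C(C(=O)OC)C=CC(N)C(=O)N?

4

N≡C–: carbon triple-bonded to nitrogen → nitrile.
–NH2 on an sp³ carbon with no adjacent C=O → amine.
C–N–C with sp³ carbons and no adjacent C=O → amine (secondary).
C–N–C with sp³ carbons and no adjacent C=O → amine (secondary).
pendant –CONH2: carbonyl C bonded to C and N → amide.
pendant –COOCH3: carbonyl C bonded to C and –OCH3 → ester.
C=C double bond → alkene.
–NH2 on an sp³ carbon with no adjacent C=O → amine.
–C(=O)NH2: carbonyl C bonded to C and to N → amide (the N is not a separate amine).
Amine appears at: CH(NH2), CH2NHCH2, CH2NHCH2, CH(NH2) → 4.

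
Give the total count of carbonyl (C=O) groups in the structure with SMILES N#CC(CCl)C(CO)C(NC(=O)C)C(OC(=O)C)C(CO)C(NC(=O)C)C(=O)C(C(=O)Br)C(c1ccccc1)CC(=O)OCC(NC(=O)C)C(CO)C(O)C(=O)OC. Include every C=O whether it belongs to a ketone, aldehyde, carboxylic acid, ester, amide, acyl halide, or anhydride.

CH(NHCOCH3): amide, 1 C=O (running total 1).
CH(OCOCH3): ester, 1 C=O (running total 2).
CH(NHCOCH3): amide, 1 C=O (running total 3).
CO: ketone, 1 C=O (running total 4).
CH(COBr): acyl halide, 1 C=O (running total 5).
CH2COOCH2: ester, 1 C=O (running total 6).
CH(NHCOCH3): amide, 1 C=O (running total 7).
COOCH3: ester, 1 C=O (running total 8).

8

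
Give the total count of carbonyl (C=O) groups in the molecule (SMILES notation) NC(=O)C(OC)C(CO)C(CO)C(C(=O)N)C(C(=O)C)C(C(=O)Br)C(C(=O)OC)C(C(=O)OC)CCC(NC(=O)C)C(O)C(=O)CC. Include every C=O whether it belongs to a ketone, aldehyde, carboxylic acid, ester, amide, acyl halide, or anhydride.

H2NCO: amide, 1 C=O (running total 1).
CH(CONH2): amide, 1 C=O (running total 2).
CH(COCH3): ketone, 1 C=O (running total 3).
CH(COBr): acyl halide, 1 C=O (running total 4).
CH(COOCH3): ester, 1 C=O (running total 5).
CH(COOCH3): ester, 1 C=O (running total 6).
CH(NHCOCH3): amide, 1 C=O (running total 7).
CO: ketone, 1 C=O (running total 8).

8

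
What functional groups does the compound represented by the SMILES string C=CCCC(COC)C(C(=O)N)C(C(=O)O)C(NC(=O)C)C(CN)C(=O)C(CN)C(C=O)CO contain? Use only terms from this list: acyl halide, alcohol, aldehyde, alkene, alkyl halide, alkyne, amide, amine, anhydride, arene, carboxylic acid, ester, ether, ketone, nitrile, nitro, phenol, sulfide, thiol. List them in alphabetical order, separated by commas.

C=C double bond → alkene.
pendant –CH2OCH3: C–O–C linkage → ether.
pendant –CONH2: carbonyl C bonded to C and N → amide.
pendant –COOH: carbonyl C bonded to C and –OH → carboxylic acid.
pendant –NHC(=O)CH3: N bonded to a carbonyl → amide (not amine).
pendant –CH2NH2: N on sp³ C, no adjacent C=O → amine.
–C(=O)– with carbon on both sides → ketone.
pendant –CH2NH2: N on sp³ C, no adjacent C=O → amine.
pendant –CHO: carbonyl C bonded to C and H → aldehyde.
–OH on an sp³ carbon → alcohol.

alcohol, aldehyde, alkene, amide, amine, carboxylic acid, ether, ketone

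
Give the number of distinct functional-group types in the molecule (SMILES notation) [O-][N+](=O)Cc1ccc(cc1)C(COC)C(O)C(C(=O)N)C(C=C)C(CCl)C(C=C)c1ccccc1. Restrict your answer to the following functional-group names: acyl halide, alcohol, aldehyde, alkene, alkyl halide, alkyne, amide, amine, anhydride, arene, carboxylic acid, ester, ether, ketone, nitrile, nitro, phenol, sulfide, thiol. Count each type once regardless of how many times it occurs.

Reading the structure from left to right:
  O2NCH2: –NO2 on carbon → nitro group.
  C6H4: para-disubstituted benzene ring → arene.
  CH(CH2OCH3): pendant –CH2OCH3: C–O–C linkage → ether.
  CH(OH): –OH on an sp³ carbon → alcohol (secondary).
  CH(CONH2): pendant –CONH2: carbonyl C bonded to C and N → amide.
  CH(CH=CH2): pendant –CH=CH2: C=C double bond → alkene.
  CH(CH2Cl): pendant –CH2X: halogen on sp³ carbon → alkyl halide.
  CH(CH=CH2): pendant –CH=CH2: C=C double bond → alkene.
  C6H5: –C6H5 phenyl ring → arene.
Distinct types present: alcohol, alkene, alkyl halide, amide, arene, ether, nitro.

7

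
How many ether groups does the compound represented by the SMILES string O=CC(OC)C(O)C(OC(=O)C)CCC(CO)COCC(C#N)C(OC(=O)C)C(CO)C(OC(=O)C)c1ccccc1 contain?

2

Reading the structure from left to right:
  OHC: terminal –CHO: carbonyl C bonded to H and C → aldehyde.
  CH(OCH3): pendant –OCH3: C–O–C with sp³ C, no adjacent C=O → ether.
  CH(OH): –OH on an sp³ carbon → alcohol (secondary).
  CH(OCOCH3): pendant –OC(=O)CH3: an acyloxy group → ester.
  CH(CH2OH): pendant –CH2OH on an sp³ backbone C → alcohol.
  CH2OCH2: C–O–C with sp³ carbons on both sides and no adjacent C=O → ether.
  CH(CN): pendant –C≡N: nitrile.
  CH(OCOCH3): pendant –OC(=O)CH3: an acyloxy group → ester.
  CH(CH2OH): pendant –CH2OH on an sp³ backbone C → alcohol.
  CH(OCOCH3): pendant –OC(=O)CH3: an acyloxy group → ester.
  C6H5: –C6H5 phenyl ring → arene.
Ether appears at: CH(OCH3), CH2OCH2 → 2.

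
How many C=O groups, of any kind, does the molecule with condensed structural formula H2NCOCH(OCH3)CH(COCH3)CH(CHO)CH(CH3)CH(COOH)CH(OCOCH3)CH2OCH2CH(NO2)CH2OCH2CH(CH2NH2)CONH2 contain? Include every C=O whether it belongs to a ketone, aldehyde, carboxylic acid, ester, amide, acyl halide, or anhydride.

6

H2NCO: amide, 1 C=O (running total 1).
CH(COCH3): ketone, 1 C=O (running total 2).
CH(CHO): aldehyde, 1 C=O (running total 3).
CH(COOH): carboxylic acid, 1 C=O (running total 4).
CH(OCOCH3): ester, 1 C=O (running total 5).
CONH2: amide, 1 C=O (running total 6).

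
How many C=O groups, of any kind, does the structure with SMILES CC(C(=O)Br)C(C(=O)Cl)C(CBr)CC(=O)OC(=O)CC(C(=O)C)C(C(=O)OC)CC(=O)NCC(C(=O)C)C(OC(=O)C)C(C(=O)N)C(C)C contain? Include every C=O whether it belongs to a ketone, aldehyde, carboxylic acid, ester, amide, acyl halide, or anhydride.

10

CH(COBr): acyl halide, 1 C=O (running total 1).
CH(COCl): acyl halide, 1 C=O (running total 2).
CH2CO-O-COCH2: anhydride, 2 C=O (running total 4).
CH(COCH3): ketone, 1 C=O (running total 5).
CH(COOCH3): ester, 1 C=O (running total 6).
CH2CONHCH2: amide, 1 C=O (running total 7).
CH(COCH3): ketone, 1 C=O (running total 8).
CH(OCOCH3): ester, 1 C=O (running total 9).
CH(CONH2): amide, 1 C=O (running total 10).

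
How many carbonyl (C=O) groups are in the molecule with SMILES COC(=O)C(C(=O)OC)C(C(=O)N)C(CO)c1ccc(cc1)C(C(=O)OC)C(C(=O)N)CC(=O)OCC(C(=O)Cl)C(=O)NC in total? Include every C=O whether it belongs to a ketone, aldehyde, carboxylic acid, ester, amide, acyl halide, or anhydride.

CH3OOC: ester, 1 C=O (running total 1).
CH(COOCH3): ester, 1 C=O (running total 2).
CH(CONH2): amide, 1 C=O (running total 3).
CH(COOCH3): ester, 1 C=O (running total 4).
CH(CONH2): amide, 1 C=O (running total 5).
CH2COOCH2: ester, 1 C=O (running total 6).
CH(COCl): acyl halide, 1 C=O (running total 7).
CONHCH3: amide, 1 C=O (running total 8).

8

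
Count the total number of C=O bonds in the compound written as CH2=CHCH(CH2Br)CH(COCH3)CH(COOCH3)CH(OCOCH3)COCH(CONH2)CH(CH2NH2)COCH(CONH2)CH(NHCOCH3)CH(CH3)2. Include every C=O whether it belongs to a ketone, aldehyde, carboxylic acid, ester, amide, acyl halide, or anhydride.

8

CH(COCH3): ketone, 1 C=O (running total 1).
CH(COOCH3): ester, 1 C=O (running total 2).
CH(OCOCH3): ester, 1 C=O (running total 3).
CO: ketone, 1 C=O (running total 4).
CH(CONH2): amide, 1 C=O (running total 5).
CO: ketone, 1 C=O (running total 6).
CH(CONH2): amide, 1 C=O (running total 7).
CH(NHCOCH3): amide, 1 C=O (running total 8).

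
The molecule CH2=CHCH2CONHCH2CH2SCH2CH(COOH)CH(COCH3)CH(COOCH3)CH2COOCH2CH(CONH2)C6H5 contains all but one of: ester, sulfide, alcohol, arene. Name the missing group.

ester: present (CH(COOCH3) — pendant –COOCH3: carbonyl C bonded to C and –OCH3 → ester).
sulfide: present (CH2SCH2 — C–S–C linkage → sulfide (thioether)).
arene: present (C6H5 — –C6H5 phenyl ring → arene).
alcohol: absent. In CH(COOH), the –OH sits on a carbonyl carbon, making it part of a carboxylic acid, not an alcohol.

alcohol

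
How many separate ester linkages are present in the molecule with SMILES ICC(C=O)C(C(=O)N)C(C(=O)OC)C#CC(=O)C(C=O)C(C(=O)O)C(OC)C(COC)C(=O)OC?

2

halogen on an sp³ carbon → alkyl halide.
pendant –CHO: carbonyl C bonded to C and H → aldehyde.
pendant –CONH2: carbonyl C bonded to C and N → amide.
pendant –COOCH3: carbonyl C bonded to C and –OCH3 → ester.
C≡C triple bond → alkyne.
–C(=O)– with carbon on both sides → ketone.
pendant –CHO: carbonyl C bonded to C and H → aldehyde.
pendant –COOH: carbonyl C bonded to C and –OH → carboxylic acid.
pendant –OCH3: C–O–C with sp³ C, no adjacent C=O → ether.
pendant –CH2OCH3: C–O–C linkage → ether.
–C(=O)OCH3: carbonyl C bonded to C and to –OCH3 → ester (not ketone + ether).
Ester appears at: CH(COOCH3), COOCH3 → 2.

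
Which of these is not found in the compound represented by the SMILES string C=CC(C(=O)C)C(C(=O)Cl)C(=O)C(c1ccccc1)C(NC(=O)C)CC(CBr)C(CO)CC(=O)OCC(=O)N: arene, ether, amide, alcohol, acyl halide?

ether

alcohol: present (CH(CH2OH) — pendant –CH2OH on an sp³ backbone C → alcohol).
acyl halide: present (CH(COCl) — pendant –C(=O)X: carbonyl C bonded to C and halogen → acyl halide).
amide: present (CH(NHCOCH3) — pendant –NHC(=O)CH3: N bonded to a carbonyl → amide (not amine)).
arene: present (CH(C6H5) — pendant –C6H5: benzene ring → arene).
ether: absent. In CH2COOCH2, the C–O–C oxygen is adjacent to a C=O, so it belongs to an ester, not an ether.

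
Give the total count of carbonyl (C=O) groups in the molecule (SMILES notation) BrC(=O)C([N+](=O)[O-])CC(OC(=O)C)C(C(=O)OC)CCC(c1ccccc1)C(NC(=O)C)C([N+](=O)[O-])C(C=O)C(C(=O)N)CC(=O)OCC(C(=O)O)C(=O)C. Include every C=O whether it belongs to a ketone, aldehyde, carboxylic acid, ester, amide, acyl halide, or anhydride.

BrCO: acyl halide, 1 C=O (running total 1).
CH(OCOCH3): ester, 1 C=O (running total 2).
CH(COOCH3): ester, 1 C=O (running total 3).
CH(NHCOCH3): amide, 1 C=O (running total 4).
CH(CHO): aldehyde, 1 C=O (running total 5).
CH(CONH2): amide, 1 C=O (running total 6).
CH2COOCH2: ester, 1 C=O (running total 7).
CH(COOH): carboxylic acid, 1 C=O (running total 8).
CO: ketone, 1 C=O (running total 9).

9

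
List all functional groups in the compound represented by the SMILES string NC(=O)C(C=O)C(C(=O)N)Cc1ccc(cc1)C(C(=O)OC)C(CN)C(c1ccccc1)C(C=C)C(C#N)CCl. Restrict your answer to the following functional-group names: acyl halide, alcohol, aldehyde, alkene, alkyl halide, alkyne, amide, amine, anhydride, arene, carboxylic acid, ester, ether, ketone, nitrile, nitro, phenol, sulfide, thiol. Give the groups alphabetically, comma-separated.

aldehyde, alkene, alkyl halide, amide, amine, arene, ester, nitrile

Reading the structure from left to right:
  H2NCO: –C(=O)NH2: carbonyl C bonded to C and to N → amide (the N is not a separate amine).
  CH(CHO): pendant –CHO: carbonyl C bonded to C and H → aldehyde.
  CH(CONH2): pendant –CONH2: carbonyl C bonded to C and N → amide.
  C6H4: para-disubstituted benzene ring → arene.
  CH(COOCH3): pendant –COOCH3: carbonyl C bonded to C and –OCH3 → ester.
  CH(CH2NH2): pendant –CH2NH2: N on sp³ C, no adjacent C=O → amine.
  CH(C6H5): pendant –C6H5: benzene ring → arene.
  CH(CH=CH2): pendant –CH=CH2: C=C double bond → alkene.
  CH(CN): pendant –C≡N: nitrile.
  CH2Cl: halogen on an sp³ carbon → alkyl halide.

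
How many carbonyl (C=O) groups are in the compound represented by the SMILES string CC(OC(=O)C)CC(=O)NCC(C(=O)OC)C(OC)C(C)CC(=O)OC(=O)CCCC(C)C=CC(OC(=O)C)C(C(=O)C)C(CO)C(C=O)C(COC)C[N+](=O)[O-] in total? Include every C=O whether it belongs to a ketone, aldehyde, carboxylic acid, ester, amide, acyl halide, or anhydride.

8

CH(OCOCH3): ester, 1 C=O (running total 1).
CH2CONHCH2: amide, 1 C=O (running total 2).
CH(COOCH3): ester, 1 C=O (running total 3).
CH2CO-O-COCH2: anhydride, 2 C=O (running total 5).
CH(OCOCH3): ester, 1 C=O (running total 6).
CH(COCH3): ketone, 1 C=O (running total 7).
CH(CHO): aldehyde, 1 C=O (running total 8).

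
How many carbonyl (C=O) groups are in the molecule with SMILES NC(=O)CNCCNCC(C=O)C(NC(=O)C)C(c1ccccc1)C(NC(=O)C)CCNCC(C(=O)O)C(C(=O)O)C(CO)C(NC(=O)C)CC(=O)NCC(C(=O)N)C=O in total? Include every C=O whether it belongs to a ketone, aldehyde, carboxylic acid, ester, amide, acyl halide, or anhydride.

H2NCO: amide, 1 C=O (running total 1).
CH(CHO): aldehyde, 1 C=O (running total 2).
CH(NHCOCH3): amide, 1 C=O (running total 3).
CH(NHCOCH3): amide, 1 C=O (running total 4).
CH(COOH): carboxylic acid, 1 C=O (running total 5).
CH(COOH): carboxylic acid, 1 C=O (running total 6).
CH(NHCOCH3): amide, 1 C=O (running total 7).
CH2CONHCH2: amide, 1 C=O (running total 8).
CH(CONH2): amide, 1 C=O (running total 9).
CHO: aldehyde, 1 C=O (running total 10).

10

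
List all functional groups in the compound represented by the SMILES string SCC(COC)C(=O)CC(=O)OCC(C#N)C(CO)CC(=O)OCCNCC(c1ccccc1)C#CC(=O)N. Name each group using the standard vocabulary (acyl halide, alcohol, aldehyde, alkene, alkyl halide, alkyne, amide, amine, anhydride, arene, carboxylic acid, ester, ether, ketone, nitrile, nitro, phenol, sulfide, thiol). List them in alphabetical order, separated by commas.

Working along the chain:
  HSCH2: –SH on an sp³ carbon → thiol.
  CH(CH2OCH3): pendant –CH2OCH3: C–O–C linkage → ether.
  CO: –C(=O)– with carbon on both sides → ketone.
  CH2COOCH2: –C(=O)–O–C with C on the carbonyl side → ester.
  CH(CN): pendant –C≡N: nitrile.
  CH(CH2OH): pendant –CH2OH on an sp³ backbone C → alcohol.
  CH2COOCH2: –C(=O)–O–C with C on the carbonyl side → ester.
  CH2NHCH2: C–N–C with sp³ carbons and no adjacent C=O → amine (secondary).
  CH(C6H5): pendant –C6H5: benzene ring → arene.
  C≡C: C≡C triple bond → alkyne.
  CONH2: –C(=O)NH2: carbonyl C bonded to C and to N → amide (the N is not a separate amine).

alcohol, alkyne, amide, amine, arene, ester, ether, ketone, nitrile, thiol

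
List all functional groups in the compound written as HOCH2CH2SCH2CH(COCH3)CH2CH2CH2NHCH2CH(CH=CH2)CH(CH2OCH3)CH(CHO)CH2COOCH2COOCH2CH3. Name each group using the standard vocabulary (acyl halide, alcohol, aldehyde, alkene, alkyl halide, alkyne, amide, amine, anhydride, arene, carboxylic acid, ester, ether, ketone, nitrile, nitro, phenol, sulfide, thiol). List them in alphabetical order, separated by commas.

alcohol, aldehyde, alkene, amine, ester, ether, ketone, sulfide

Working along the chain:
  HOCH2: HO– on an sp³ carbon → alcohol.
  CH2SCH2: C–S–C linkage → sulfide (thioether).
  CH(COCH3): pendant –COCH3: carbonyl C bonded to two carbons → ketone.
  CH2NHCH2: C–N–C with sp³ carbons and no adjacent C=O → amine (secondary).
  CH(CH=CH2): pendant –CH=CH2: C=C double bond → alkene.
  CH(CH2OCH3): pendant –CH2OCH3: C–O–C linkage → ether.
  CH(CHO): pendant –CHO: carbonyl C bonded to C and H → aldehyde.
  CH2COOCH2: –C(=O)–O–C with C on the carbonyl side → ester.
  COOCH2CH3: –C(=O)OCH2CH3: carbonyl C bonded to C and to –OEt → ester.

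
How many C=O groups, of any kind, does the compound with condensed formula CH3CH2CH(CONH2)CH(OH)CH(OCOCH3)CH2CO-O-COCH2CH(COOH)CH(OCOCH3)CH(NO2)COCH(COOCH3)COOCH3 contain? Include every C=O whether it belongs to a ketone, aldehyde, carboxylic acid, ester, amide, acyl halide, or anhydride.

9

CH(CONH2): amide, 1 C=O (running total 1).
CH(OCOCH3): ester, 1 C=O (running total 2).
CH2CO-O-COCH2: anhydride, 2 C=O (running total 4).
CH(COOH): carboxylic acid, 1 C=O (running total 5).
CH(OCOCH3): ester, 1 C=O (running total 6).
CO: ketone, 1 C=O (running total 7).
CH(COOCH3): ester, 1 C=O (running total 8).
COOCH3: ester, 1 C=O (running total 9).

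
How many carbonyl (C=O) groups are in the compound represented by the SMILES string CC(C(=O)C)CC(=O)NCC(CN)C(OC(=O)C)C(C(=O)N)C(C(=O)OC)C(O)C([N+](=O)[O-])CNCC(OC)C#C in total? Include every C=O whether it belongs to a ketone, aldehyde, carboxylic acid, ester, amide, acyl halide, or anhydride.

5

CH(COCH3): ketone, 1 C=O (running total 1).
CH2CONHCH2: amide, 1 C=O (running total 2).
CH(OCOCH3): ester, 1 C=O (running total 3).
CH(CONH2): amide, 1 C=O (running total 4).
CH(COOCH3): ester, 1 C=O (running total 5).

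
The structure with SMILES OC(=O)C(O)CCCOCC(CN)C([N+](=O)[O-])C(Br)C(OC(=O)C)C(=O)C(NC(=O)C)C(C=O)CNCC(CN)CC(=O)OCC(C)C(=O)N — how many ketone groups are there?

1

–COOH: carbonyl C bonded to –OH and C → carboxylic acid (the –OH is not a separate alcohol).
–OH on an sp³ carbon → alcohol (secondary).
C–O–C with sp³ carbons on both sides and no adjacent C=O → ether.
pendant –CH2NH2: N on sp³ C, no adjacent C=O → amine.
–NO2 on an sp³ carbon → nitro (the N=O is not a carbonyl).
halogen on an sp³ carbon → alkyl halide.
pendant –OC(=O)CH3: an acyloxy group → ester.
–C(=O)– with carbon on both sides → ketone.
pendant –NHC(=O)CH3: N bonded to a carbonyl → amide (not amine).
pendant –CHO: carbonyl C bonded to C and H → aldehyde.
C–N–C with sp³ carbons and no adjacent C=O → amine (secondary).
pendant –CH2NH2: N on sp³ C, no adjacent C=O → amine.
–C(=O)–O–C with C on the carbonyl side → ester.
–C(=O)NH2: carbonyl C bonded to C and to N → amide (the N is not a separate amine).
Ketone appears at: CO → 1.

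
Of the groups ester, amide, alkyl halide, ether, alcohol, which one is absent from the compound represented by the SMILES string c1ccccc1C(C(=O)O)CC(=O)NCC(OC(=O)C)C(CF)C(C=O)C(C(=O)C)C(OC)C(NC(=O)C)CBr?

ether: present (CH(OCH3) — pendant –OCH3: C–O–C with sp³ C, no adjacent C=O → ether).
ester: present (CH(OCOCH3) — pendant –OC(=O)CH3: an acyloxy group → ester).
amide: present (CH2CONHCH2 — –C(=O)–N– linkage → amide (the N is not an amine)).
alkyl halide: present (CH(CH2F) — pendant –CH2X: halogen on sp³ carbon → alkyl halide).
alcohol: absent. In CH(COOH), the –OH sits on a carbonyl carbon, making it part of a carboxylic acid, not an alcohol.

alcohol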